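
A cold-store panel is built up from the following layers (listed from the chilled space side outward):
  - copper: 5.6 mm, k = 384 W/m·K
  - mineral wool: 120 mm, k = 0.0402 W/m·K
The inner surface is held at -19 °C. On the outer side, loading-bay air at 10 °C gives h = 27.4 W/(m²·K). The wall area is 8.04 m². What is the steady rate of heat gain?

Q ≈ 77.2 W

Treating each layer as a thermal resistance in series:
R_copper = L/(kA) = 0.0056/(384×8.04) = 1.814×10^-6 K/W
R_mineral wool = L/(kA) = 0.12/(0.0402×8.04) = 0.3713 K/W
R_outer film = 1/(h_o·A) = 1/(27.4×8.04) = 0.004539 K/W
R_total = 0.3758 K/W
Q = ΔT / R_total = 29 / 0.3758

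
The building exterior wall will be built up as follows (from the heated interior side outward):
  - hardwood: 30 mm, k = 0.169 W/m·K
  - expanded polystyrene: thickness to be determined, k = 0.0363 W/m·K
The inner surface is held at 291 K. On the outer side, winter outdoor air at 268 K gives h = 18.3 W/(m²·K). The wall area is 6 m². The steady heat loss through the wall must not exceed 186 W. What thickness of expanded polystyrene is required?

Using the resistance-network approach (series):
R_hardwood = L/(kA) = 0.03/(0.169×6) = 0.02959 K/W
R_outer film = 1/(h_o·A) = 1/(18.3×6) = 0.009107 K/W
Sum of the known resistances R_other = 0.03869 K/W
Required total resistance R_tot = ΔT/Q_allow = 23/186 = 0.1237 K/W
R_expanded polystyrene = R_tot − R_other = 0.08496 K/W
L = R·k·A = 0.08496×0.0363×6

L ≈ 18.5 mm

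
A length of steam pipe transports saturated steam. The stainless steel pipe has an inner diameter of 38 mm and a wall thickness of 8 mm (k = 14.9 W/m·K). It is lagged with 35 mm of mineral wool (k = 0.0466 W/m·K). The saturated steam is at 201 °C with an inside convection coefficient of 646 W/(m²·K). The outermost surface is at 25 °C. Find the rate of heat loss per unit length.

q′ ≈ 61.6 W/m

For a radial system each layer contributes R = ln(r_out/r_in)/(2πkL); films add R = 1/(hA).
R_inner film = 1/(h_i·2πr₁L) = 1/(646×2π×0.019×1) = 0.01297 K/W
R_stainless steel pipe wall = ln(27/19)/(2π×14.9×1) = 0.003753 K/W
R_mineral wool = ln(62/27)/(2π×0.0466×1) = 2.839 K/W
R_total = 2.856 K/W
Q = ΔT/R_total = 176/2.856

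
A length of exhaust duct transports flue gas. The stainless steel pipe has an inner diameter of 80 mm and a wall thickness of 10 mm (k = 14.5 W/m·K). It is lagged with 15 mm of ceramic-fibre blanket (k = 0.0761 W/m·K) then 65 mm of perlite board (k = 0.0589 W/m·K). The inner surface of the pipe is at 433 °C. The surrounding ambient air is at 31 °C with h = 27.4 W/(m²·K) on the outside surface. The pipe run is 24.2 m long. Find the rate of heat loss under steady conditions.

Radial resistances (cylindrical: R_cond = ln(r_o/r_i)/(2πkL), R_conv = 1/(h·2πrL)):
R_stainless steel pipe wall = ln(50/40)/(2π×14.5×24.2) = 1.012×10^-4 K/W
R_ceramic-fibre blanket = ln(65/50)/(2π×0.0761×24.2) = 0.02267 K/W
R_perlite board = ln(130/65)/(2π×0.0589×24.2) = 0.0774 K/W
R_outer film = 1/(h_o·2πr_oL) = 1/(27.4×2π×0.13×24.2) = 0.001846 K/W
R_total = 0.102 K/W
Q = ΔT/R_total = 402/0.102

Q ≈ 3940 W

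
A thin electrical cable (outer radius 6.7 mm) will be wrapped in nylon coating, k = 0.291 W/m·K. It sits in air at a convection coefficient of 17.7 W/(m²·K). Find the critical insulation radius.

For a cylinder r_cr = k/h = 0.291/17.7
r_cr = 16.4 mm; since the bare radius (6.7 mm) is below r_cr, adding a thin layer of insulation will *increase* heat loss.

r_cr ≈ 16.4 mm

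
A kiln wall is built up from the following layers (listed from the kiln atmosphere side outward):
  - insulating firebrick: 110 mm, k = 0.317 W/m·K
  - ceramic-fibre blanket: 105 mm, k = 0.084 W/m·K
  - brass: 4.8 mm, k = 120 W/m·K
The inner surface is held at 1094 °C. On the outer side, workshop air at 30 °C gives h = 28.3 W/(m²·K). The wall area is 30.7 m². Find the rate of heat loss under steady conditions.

Q ≈ 20000 W

Thermal resistances in series:
R_insulating firebrick = L/(kA) = 0.11/(0.317×30.7) = 0.0113 K/W
R_ceramic-fibre blanket = L/(kA) = 0.105/(0.084×30.7) = 0.04072 K/W
R_brass = L/(kA) = 0.0048/(120×30.7) = 1.303×10^-6 K/W
R_outer film = 1/(h_o·A) = 1/(28.3×30.7) = 0.001151 K/W
R_total = 0.05317 K/W
Q = ΔT / R_total = 1064 / 0.05317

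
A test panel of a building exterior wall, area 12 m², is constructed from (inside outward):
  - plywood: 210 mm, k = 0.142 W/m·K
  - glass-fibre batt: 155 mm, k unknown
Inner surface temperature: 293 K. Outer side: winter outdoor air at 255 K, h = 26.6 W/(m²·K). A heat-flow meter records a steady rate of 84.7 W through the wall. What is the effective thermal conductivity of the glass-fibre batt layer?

k ≈ 0.0401 W/(m·K)

Series thermal resistances:
R_plywood = L/(kA) = 0.21/(0.142×12) = 0.1232 K/W
R_outer film = 1/(h_o·A) = 1/(26.6×12) = 0.003133 K/W
Sum of known resistances R_other = 0.1264 K/W
Total R = ΔT/Q = 38/84.7 = 0.4486 K/W
R_glass-fibre batt = R_total − R_other = 0.3223 K/W
k = L/(R·A) = 0.155/(0.3223×12)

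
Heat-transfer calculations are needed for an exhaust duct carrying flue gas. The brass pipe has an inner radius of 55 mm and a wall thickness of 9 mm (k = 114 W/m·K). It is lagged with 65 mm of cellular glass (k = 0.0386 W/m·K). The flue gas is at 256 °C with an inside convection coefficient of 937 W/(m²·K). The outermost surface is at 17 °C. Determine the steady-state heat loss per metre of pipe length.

Cylindrical conduction, so R = ln(r₂/r₁)/(2πkL) per layer, in series:
R_inner film = 1/(h_i·2πr₁L) = 1/(937×2π×0.055×1) = 0.003088 K/W
R_brass pipe wall = ln(64/55)/(2π×114×1) = 2.116×10^-4 K/W
R_cellular glass = ln(129/64)/(2π×0.0386×1) = 2.89 K/W
R_total = 2.893 K/W
Q = ΔT/R_total = 239/2.893

q′ ≈ 82.6 W/m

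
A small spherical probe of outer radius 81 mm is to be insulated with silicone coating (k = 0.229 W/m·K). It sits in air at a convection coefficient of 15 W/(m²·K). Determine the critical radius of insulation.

For a sphere r_cr = 2k/h = 2×0.229/15
r_cr = 30.5 mm; since the bare radius (81 mm) is above r_cr, any added insulation will reduce heat loss.

r_cr ≈ 30.5 mm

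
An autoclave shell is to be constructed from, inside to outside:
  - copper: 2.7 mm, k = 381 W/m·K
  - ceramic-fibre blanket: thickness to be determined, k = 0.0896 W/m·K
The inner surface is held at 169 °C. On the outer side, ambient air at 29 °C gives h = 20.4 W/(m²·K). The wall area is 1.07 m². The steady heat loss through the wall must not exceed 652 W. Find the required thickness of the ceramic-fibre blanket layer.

L ≈ 16.2 mm

Treating each layer as a thermal resistance in series:
R_copper = L/(kA) = 0.0027/(381×1.07) = 6.623×10^-6 K/W
R_outer film = 1/(h_o·A) = 1/(20.4×1.07) = 0.04581 K/W
Sum of the known resistances R_other = 0.04582 K/W
Required total resistance R_tot = ΔT/Q_allow = 140/652 = 0.2147 K/W
R_ceramic-fibre blanket = R_tot − R_other = 0.1689 K/W
L = R·k·A = 0.1689×0.0896×1.07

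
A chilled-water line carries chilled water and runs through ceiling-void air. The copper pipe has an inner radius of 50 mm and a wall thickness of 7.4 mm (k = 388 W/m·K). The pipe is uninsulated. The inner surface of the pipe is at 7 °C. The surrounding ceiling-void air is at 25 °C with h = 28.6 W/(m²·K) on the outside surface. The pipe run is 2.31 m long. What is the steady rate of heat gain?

Q ≈ 429 W

For a radial system each layer contributes R = ln(r_out/r_in)/(2πkL); films add R = 1/(hA).
R_copper pipe wall = ln(57.4/50)/(2π×388×2.31) = 2.451×10^-5 K/W
R_outer film = 1/(h_o·2πr_oL) = 1/(28.6×2π×0.0574×2.31) = 0.04197 K/W
R_total = 0.04199 K/W
Q = ΔT/R_total = 18/0.04199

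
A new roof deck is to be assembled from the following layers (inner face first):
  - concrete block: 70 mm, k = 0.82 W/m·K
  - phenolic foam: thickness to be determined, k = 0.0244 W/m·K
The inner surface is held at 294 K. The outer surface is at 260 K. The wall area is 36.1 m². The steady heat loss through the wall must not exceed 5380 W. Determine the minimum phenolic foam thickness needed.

L ≈ 3.48 mm

Series thermal resistances:
R_concrete block = L/(kA) = 0.07/(0.82×36.1) = 0.002365 K/W
Sum of the known resistances R_other = 0.002365 K/W
Required total resistance R_tot = ΔT/Q_allow = 34/5380 = 0.00632 K/W
R_phenolic foam = R_tot − R_other = 0.003955 K/W
L = R·k·A = 0.003955×0.0244×36.1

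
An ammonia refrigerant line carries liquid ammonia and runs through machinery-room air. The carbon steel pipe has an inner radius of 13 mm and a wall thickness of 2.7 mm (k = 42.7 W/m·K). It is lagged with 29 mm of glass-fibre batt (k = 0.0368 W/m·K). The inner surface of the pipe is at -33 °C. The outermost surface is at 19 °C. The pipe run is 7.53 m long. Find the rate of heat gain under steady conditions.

For a radial system each layer contributes R = ln(r_out/r_in)/(2πkL); films add R = 1/(hA).
R_carbon steel pipe wall = ln(15.7/13)/(2π×42.7×7.53) = 9.341×10^-5 K/W
R_glass-fibre batt = ln(44.7/15.7)/(2π×0.0368×7.53) = 0.601 K/W
R_total = 0.601 K/W
Q = ΔT/R_total = 52/0.601

Q ≈ 86.5 W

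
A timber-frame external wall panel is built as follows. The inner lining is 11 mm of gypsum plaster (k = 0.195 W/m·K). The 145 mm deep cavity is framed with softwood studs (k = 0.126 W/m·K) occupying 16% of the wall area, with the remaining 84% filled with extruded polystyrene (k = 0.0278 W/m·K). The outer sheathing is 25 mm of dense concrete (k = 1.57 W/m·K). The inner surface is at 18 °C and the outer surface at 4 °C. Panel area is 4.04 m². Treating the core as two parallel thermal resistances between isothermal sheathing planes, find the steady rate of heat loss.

Q ≈ 16.6 W

Sheathing layers in series; stud and cavity paths in parallel between them.
R_inner = 0.011/(0.195×4.04) = 0.01396 K/W
R_stud  = 0.145/(0.126×0.16×4.04) = 1.78 K/W
R_cav   = 0.145/(0.0278×0.84×4.04) = 1.537 K/W
1/R_core = 1/R_stud + 1/R_cav → R_core = 0.8249 K/W
R_outer = 0.025/(1.57×4.04) = 0.003941 K/W
R_total = 0.8428 K/W
Q = ΔT/R_total = 14/0.8428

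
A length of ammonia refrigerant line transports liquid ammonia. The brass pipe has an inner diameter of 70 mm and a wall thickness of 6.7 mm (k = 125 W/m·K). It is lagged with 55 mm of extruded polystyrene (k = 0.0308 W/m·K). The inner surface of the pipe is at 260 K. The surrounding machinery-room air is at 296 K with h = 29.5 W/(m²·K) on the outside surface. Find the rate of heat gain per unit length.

Treating each annulus and film as a series resistance:
R_brass pipe wall = ln(41.7/35)/(2π×125×1) = 2.23×10^-4 K/W
R_extruded polystyrene = ln(96.7/41.7)/(2π×0.0308×1) = 4.346 K/W
R_outer film = 1/(h_o·2πr_oL) = 1/(29.5×2π×0.0967×1) = 0.05579 K/W
R_total = 4.402 K/W
Q = ΔT/R_total = 36/4.402

q′ ≈ 8.18 W/m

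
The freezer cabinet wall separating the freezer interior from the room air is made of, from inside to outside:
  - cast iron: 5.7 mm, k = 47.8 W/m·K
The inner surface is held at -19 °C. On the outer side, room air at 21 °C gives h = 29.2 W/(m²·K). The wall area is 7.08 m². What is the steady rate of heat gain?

Using the resistance-network approach (series):
R_cast iron = L/(kA) = 0.0057/(47.8×7.08) = 1.684×10^-5 K/W
R_outer film = 1/(h_o·A) = 1/(29.2×7.08) = 0.004837 K/W
R_total = 0.004854 K/W
Q = ΔT / R_total = 40 / 0.004854

Q ≈ 8240 W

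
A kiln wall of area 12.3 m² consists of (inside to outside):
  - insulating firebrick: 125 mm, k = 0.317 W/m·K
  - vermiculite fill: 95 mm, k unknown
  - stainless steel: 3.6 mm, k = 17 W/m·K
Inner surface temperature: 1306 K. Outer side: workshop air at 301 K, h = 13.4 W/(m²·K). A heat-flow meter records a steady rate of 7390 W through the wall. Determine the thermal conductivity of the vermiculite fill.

Using the resistance-network approach (series):
R_insulating firebrick = L/(kA) = 0.125/(0.317×12.3) = 0.03206 K/W
R_stainless steel = L/(kA) = 0.0036/(17×12.3) = 1.722×10^-5 K/W
R_outer film = 1/(h_o·A) = 1/(13.4×12.3) = 0.006067 K/W
Sum of known resistances R_other = 0.03814 K/W
Total R = ΔT/Q = 1005/7390 = 0.136 K/W
R_vermiculite fill = R_total − R_other = 0.09785 K/W
k = L/(R·A) = 0.095/(0.09785×12.3)

k ≈ 0.0789 W/(m·K)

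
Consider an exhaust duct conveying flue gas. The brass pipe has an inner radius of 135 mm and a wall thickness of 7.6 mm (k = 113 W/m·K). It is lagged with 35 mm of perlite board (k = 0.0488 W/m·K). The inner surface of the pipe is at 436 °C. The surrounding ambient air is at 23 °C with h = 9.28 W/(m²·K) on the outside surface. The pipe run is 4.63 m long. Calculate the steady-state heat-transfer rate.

Q ≈ 2350 W

For a radial system each layer contributes R = ln(r_out/r_in)/(2πkL); films add R = 1/(hA).
R_brass pipe wall = ln(142.6/135)/(2π×113×4.63) = 1.666×10^-5 K/W
R_perlite board = ln(177.6/142.6)/(2π×0.0488×4.63) = 0.1546 K/W
R_outer film = 1/(h_o·2πr_oL) = 1/(9.28×2π×0.1776×4.63) = 0.02086 K/W
R_total = 0.1755 K/W
Q = ΔT/R_total = 413/0.1755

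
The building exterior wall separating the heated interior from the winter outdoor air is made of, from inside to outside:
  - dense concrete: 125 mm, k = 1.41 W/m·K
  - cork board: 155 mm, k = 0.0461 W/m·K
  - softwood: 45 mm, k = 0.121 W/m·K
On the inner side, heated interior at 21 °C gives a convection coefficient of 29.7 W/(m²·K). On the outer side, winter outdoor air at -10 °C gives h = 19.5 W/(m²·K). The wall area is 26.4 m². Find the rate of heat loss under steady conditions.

Q ≈ 209 W

Model the wall as resistances in series:
R_inner film = 1/(h_i·A) = 1/(29.7×26.4) = 0.001275 K/W
R_dense concrete = L/(kA) = 0.125/(1.41×26.4) = 0.003358 K/W
R_cork board = L/(kA) = 0.155/(0.0461×26.4) = 0.1274 K/W
R_softwood = L/(kA) = 0.045/(0.121×26.4) = 0.01409 K/W
R_outer film = 1/(h_o·A) = 1/(19.5×26.4) = 0.001943 K/W
R_total = 0.148 K/W
Q = ΔT / R_total = 31 / 0.148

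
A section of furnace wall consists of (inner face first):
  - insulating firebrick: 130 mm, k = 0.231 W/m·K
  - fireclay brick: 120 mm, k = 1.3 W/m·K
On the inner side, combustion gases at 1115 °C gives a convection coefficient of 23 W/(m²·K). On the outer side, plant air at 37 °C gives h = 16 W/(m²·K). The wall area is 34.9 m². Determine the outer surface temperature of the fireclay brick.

T ≈ 126 °C

Model the wall as resistances in series:
R_inner film = 1/(h_i·A) = 1/(23×34.9) = 0.001246 K/W
R_insulating firebrick = L/(kA) = 0.13/(0.231×34.9) = 0.01613 K/W
R_fireclay brick = L/(kA) = 0.12/(1.3×34.9) = 0.002645 K/W
R_outer film = 1/(h_o·A) = 1/(16×34.9) = 0.001791 K/W
R_total = 0.02181 K/W;  Q = ΔT/R_total = 1078/0.02181 = 49430 W
T_interface = T_inner − Q·ΣR(inner→interface) = 1115 − 49400×0.02002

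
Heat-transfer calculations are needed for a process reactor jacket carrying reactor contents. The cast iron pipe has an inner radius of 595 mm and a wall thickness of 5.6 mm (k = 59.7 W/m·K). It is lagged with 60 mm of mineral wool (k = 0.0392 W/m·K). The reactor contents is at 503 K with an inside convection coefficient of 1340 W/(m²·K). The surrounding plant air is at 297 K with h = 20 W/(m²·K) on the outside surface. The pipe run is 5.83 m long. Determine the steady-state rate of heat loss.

Q ≈ 3010 W

Cylindrical conduction, so R = ln(r₂/r₁)/(2πkL) per layer, in series:
R_inner film = 1/(h_i·2πr₁L) = 1/(1340×2π×0.595×5.83) = 3.424×10^-5 K/W
R_cast iron pipe wall = ln(600.6/595)/(2π×59.7×5.83) = 4.284×10^-6 K/W
R_mineral wool = ln(660.6/600.6)/(2π×0.0392×5.83) = 0.06631 K/W
R_outer film = 1/(h_o·2πr_oL) = 1/(20×2π×0.6606×5.83) = 0.002066 K/W
R_total = 0.06842 K/W
Q = ΔT/R_total = 206/0.06842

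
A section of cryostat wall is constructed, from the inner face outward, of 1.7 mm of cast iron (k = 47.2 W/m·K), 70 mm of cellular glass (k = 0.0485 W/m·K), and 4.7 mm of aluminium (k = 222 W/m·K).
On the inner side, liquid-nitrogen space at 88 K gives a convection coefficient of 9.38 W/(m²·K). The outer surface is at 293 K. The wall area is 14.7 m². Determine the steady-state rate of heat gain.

Thermal resistances in series:
R_inner film = 1/(h_i·A) = 1/(9.38×14.7) = 0.007252 K/W
R_cast iron = L/(kA) = 0.0017/(47.2×14.7) = 2.45×10^-6 K/W
R_cellular glass = L/(kA) = 0.07/(0.0485×14.7) = 0.09818 K/W
R_aluminium = L/(kA) = 0.0047/(222×14.7) = 1.44×10^-6 K/W
R_total = 0.1054 K/W
Q = ΔT / R_total = 205 / 0.1054

Q ≈ 1940 W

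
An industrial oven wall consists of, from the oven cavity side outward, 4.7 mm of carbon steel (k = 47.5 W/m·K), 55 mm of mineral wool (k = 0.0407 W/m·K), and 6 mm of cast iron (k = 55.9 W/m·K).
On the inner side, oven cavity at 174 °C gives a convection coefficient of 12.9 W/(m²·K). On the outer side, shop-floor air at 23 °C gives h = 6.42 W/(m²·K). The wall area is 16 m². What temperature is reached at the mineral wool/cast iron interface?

Thermal resistances in series:
R_inner film = 1/(h_i·A) = 1/(12.9×16) = 0.004845 K/W
R_carbon steel = L/(kA) = 0.0047/(47.5×16) = 6.184×10^-6 K/W
R_mineral wool = L/(kA) = 0.055/(0.0407×16) = 0.08446 K/W
R_cast iron = L/(kA) = 0.006/(55.9×16) = 6.708×10^-6 K/W
R_outer film = 1/(h_o·A) = 1/(6.42×16) = 0.009735 K/W
R_total = 0.09905 K/W;  Q = ΔT/R_total = 151/0.09905 = 1524 W
T_interface = T_inner − Q·ΣR(inner→interface) = 174 − 1520×0.08931

T ≈ 37.9 °C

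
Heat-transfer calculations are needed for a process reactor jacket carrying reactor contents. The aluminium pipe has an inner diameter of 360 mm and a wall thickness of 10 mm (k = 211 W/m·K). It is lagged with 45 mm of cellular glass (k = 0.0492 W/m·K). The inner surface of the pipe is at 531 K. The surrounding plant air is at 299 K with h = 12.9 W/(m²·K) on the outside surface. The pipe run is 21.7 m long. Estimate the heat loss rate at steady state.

Cylindrical conduction, so R = ln(r₂/r₁)/(2πkL) per layer, in series:
R_aluminium pipe wall = ln(190/180)/(2π×211×21.7) = 1.879×10^-6 K/W
R_cellular glass = ln(235/190)/(2π×0.0492×21.7) = 0.03169 K/W
R_outer film = 1/(h_o·2πr_oL) = 1/(12.9×2π×0.235×21.7) = 0.002419 K/W
R_total = 0.03411 K/W
Q = ΔT/R_total = 232/0.03411

Q ≈ 6800 W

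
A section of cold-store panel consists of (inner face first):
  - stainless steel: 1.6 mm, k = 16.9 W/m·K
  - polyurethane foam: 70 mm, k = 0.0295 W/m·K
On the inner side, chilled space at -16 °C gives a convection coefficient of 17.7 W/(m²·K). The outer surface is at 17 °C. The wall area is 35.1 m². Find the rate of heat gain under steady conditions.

Thermal resistances in series:
R_inner film = 1/(h_i·A) = 1/(17.7×35.1) = 0.00161 K/W
R_stainless steel = L/(kA) = 0.0016/(16.9×35.1) = 2.697×10^-6 K/W
R_polyurethane foam = L/(kA) = 0.07/(0.0295×35.1) = 0.0676 K/W
R_total = 0.06922 K/W
Q = ΔT / R_total = 33 / 0.06922

Q ≈ 477 W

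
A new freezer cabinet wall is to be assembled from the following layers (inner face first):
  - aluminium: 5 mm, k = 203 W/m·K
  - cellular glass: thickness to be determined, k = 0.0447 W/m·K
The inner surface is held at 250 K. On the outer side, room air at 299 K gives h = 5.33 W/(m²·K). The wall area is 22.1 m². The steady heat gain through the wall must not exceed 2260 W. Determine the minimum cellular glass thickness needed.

L ≈ 13 mm

Treating each layer as a thermal resistance in series:
R_aluminium = L/(kA) = 0.005/(203×22.1) = 1.115×10^-6 K/W
R_outer film = 1/(h_o·A) = 1/(5.33×22.1) = 0.008489 K/W
Sum of the known resistances R_other = 0.008491 K/W
Required total resistance R_tot = ΔT/Q_allow = 49/2260 = 0.02168 K/W
R_cellular glass = R_tot − R_other = 0.01319 K/W
L = R·k·A = 0.01319×0.0447×22.1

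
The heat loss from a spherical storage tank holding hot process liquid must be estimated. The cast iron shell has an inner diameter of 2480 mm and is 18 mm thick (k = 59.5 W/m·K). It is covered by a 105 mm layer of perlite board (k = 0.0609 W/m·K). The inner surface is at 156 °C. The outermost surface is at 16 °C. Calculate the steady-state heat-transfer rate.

Q ≈ 1750 W

Each spherical layer contributes R = (1/r_i − 1/r_o)/(4πk):
R_cast iron shell = (1/1.24 − 1/1.258)/(4π×59.5) = 1.543×10^-5 K/W
R_perlite board = (1/1.258 − 1/1.363)/(4π×0.0609) = 0.08002 K/W
R_total = 0.08003 K/W
Q = ΔT/R_total = 140/0.08003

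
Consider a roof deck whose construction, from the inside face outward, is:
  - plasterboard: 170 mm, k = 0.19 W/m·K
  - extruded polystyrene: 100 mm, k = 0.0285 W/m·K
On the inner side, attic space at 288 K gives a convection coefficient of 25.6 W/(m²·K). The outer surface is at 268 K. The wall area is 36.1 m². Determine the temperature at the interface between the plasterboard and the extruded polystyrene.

T ≈ 284 K

Thermal resistances in series:
R_inner film = 1/(h_i·A) = 1/(25.6×36.1) = 0.001082 K/W
R_plasterboard = L/(kA) = 0.17/(0.19×36.1) = 0.02478 K/W
R_extruded polystyrene = L/(kA) = 0.1/(0.0285×36.1) = 0.0972 K/W
R_total = 0.1231 K/W;  Q = ΔT/R_total = 20/0.1231 = 162.5 W
T_interface = T_inner − Q·ΣR(inner→interface) = 288 − 163×0.02587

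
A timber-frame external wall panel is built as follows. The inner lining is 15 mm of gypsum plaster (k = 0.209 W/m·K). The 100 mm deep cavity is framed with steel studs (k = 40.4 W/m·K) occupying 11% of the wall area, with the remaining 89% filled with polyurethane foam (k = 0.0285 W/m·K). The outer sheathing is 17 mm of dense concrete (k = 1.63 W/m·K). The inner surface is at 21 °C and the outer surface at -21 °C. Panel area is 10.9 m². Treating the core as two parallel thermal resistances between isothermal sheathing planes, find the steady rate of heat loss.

Sheathing layers in series; stud and cavity paths in parallel between them.
R_inner = 0.015/(0.209×10.9) = 0.006584 K/W
R_stud  = 0.1/(40.4×0.11×10.9) = 0.002064 K/W
R_cav   = 0.1/(0.0285×0.89×10.9) = 0.3617 K/W
1/R_core = 1/R_stud + 1/R_cav → R_core = 0.002053 K/W
R_outer = 0.017/(1.63×10.9) = 9.568×10^-4 K/W
R_total = 0.009594 K/W
Q = ΔT/R_total = 42/0.009594

Q ≈ 4380 W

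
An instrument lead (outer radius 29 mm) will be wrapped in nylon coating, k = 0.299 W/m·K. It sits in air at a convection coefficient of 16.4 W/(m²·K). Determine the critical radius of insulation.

For a cylinder r_cr = k/h = 0.299/16.4
r_cr = 18.2 mm; since the bare radius (29 mm) is above r_cr, any added insulation will reduce heat loss.

r_cr ≈ 18.2 mm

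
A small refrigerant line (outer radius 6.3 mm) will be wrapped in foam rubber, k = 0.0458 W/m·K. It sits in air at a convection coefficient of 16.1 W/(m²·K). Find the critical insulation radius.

r_cr ≈ 2.84 mm

For a cylinder r_cr = k/h = 0.0458/16.1
r_cr = 2.84 mm; since the bare radius (6.3 mm) is above r_cr, any added insulation will reduce heat loss.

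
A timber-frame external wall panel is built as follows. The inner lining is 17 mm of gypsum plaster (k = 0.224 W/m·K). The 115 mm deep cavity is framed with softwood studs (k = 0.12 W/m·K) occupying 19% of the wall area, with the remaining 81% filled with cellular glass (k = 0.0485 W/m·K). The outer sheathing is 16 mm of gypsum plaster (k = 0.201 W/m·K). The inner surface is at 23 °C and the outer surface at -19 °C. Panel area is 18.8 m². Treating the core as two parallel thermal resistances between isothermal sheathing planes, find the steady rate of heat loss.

Q ≈ 393 W

Sheathing layers in series; stud and cavity paths in parallel between them.
R_inner = 0.017/(0.224×18.8) = 0.004037 K/W
R_stud  = 0.115/(0.12×0.19×18.8) = 0.2683 K/W
R_cav   = 0.115/(0.0485×0.81×18.8) = 0.1557 K/W
1/R_core = 1/R_stud + 1/R_cav → R_core = 0.09853 K/W
R_outer = 0.016/(0.201×18.8) = 0.004234 K/W
R_total = 0.1068 K/W
Q = ΔT/R_total = 42/0.1068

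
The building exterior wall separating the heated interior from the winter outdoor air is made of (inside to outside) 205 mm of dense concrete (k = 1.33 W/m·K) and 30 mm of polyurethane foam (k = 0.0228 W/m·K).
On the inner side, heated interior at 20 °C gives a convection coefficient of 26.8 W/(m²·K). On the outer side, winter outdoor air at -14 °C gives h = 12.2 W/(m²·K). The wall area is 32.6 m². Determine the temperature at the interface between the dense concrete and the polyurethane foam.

Model the wall as resistances in series:
R_inner film = 1/(h_i·A) = 1/(26.8×32.6) = 0.001145 K/W
R_dense concrete = L/(kA) = 0.205/(1.33×32.6) = 0.004728 K/W
R_polyurethane foam = L/(kA) = 0.03/(0.0228×32.6) = 0.04036 K/W
R_outer film = 1/(h_o·A) = 1/(12.2×32.6) = 0.002514 K/W
R_total = 0.04875 K/W;  Q = ΔT/R_total = 34/0.04875 = 697.5 W
T_interface = T_inner − Q·ΣR(inner→interface) = 20 − 697×0.005873

T ≈ 15.9 °C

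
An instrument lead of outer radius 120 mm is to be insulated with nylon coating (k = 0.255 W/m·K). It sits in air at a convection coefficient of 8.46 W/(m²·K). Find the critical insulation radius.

r_cr ≈ 30.1 mm

For a cylinder r_cr = k/h = 0.255/8.46
r_cr = 30.1 mm; since the bare radius (120 mm) is above r_cr, any added insulation will reduce heat loss.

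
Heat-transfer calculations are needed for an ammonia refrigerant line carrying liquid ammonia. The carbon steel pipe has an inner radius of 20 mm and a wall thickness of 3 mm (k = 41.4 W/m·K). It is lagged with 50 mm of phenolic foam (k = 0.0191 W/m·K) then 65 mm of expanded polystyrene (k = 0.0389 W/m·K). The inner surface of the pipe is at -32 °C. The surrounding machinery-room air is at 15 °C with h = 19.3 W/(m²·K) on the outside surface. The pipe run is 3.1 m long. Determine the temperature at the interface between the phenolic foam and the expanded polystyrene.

Cylindrical conduction, so R = ln(r₂/r₁)/(2πkL) per layer, in series:
R_carbon steel pipe wall = ln(23/20)/(2π×41.4×3.1) = 1.733×10^-4 K/W
R_phenolic foam = ln(73/23)/(2π×0.0191×3.1) = 3.105 K/W
R_expanded polystyrene = ln(138/73)/(2π×0.0389×3.1) = 0.8404 K/W
R_outer film = 1/(h_o·2πr_oL) = 1/(19.3×2π×0.138×3.1) = 0.01928 K/W
R_total = 3.964 K/W
Q = ΔT/R_total = 47/3.964
Q = 11.9 W
T_interface = T_inner + Q·ΣR(inner→interface) = -32 + 11.9×3.105

T ≈ 4.81 °C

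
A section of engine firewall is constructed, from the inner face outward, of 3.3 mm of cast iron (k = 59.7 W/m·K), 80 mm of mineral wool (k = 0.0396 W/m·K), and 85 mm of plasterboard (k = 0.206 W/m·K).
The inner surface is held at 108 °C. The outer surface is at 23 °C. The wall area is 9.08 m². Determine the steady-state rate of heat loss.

Q ≈ 317 W

Treating each layer as a thermal resistance in series:
R_cast iron = L/(kA) = 0.0033/(59.7×9.08) = 6.088×10^-6 K/W
R_mineral wool = L/(kA) = 0.08/(0.0396×9.08) = 0.2225 K/W
R_plasterboard = L/(kA) = 0.085/(0.206×9.08) = 0.04544 K/W
R_total = 0.2679 K/W
Q = ΔT / R_total = 85 / 0.2679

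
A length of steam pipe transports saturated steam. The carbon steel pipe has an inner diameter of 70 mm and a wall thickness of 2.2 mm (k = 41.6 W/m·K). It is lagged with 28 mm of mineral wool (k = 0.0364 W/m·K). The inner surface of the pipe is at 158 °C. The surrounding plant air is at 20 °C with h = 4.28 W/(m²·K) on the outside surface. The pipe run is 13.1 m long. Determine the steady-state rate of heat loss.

Radial resistances (cylindrical: R_cond = ln(r_o/r_i)/(2πkL), R_conv = 1/(h·2πrL)):
R_carbon steel pipe wall = ln(37.2/35)/(2π×41.6×13.1) = 1.78×10^-5 K/W
R_mineral wool = ln(65.2/37.2)/(2π×0.0364×13.1) = 0.1873 K/W
R_outer film = 1/(h_o·2πr_oL) = 1/(4.28×2π×0.0652×13.1) = 0.04354 K/W
R_total = 0.2309 K/W
Q = ΔT/R_total = 138/0.2309

Q ≈ 598 W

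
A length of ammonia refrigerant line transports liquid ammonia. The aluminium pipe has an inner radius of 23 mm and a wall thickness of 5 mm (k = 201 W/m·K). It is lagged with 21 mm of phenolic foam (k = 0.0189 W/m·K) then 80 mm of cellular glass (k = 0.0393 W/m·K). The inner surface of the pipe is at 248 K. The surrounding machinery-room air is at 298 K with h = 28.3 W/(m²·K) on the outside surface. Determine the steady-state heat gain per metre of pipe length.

q′ ≈ 5.76 W/m

For a radial system each layer contributes R = ln(r_out/r_in)/(2πkL); films add R = 1/(hA).
R_aluminium pipe wall = ln(28/23)/(2π×201×1) = 1.558×10^-4 K/W
R_phenolic foam = ln(49/28)/(2π×0.0189×1) = 4.712 K/W
R_cellular glass = ln(129/49)/(2π×0.0393×1) = 3.92 K/W
R_outer film = 1/(h_o·2πr_oL) = 1/(28.3×2π×0.129×1) = 0.0436 K/W
R_total = 8.676 K/W
Q = ΔT/R_total = 50/8.676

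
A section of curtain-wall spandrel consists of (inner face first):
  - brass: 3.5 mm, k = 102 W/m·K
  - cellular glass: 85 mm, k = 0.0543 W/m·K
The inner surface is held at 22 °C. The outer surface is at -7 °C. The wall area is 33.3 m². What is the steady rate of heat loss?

Treating each layer as a thermal resistance in series:
R_brass = L/(kA) = 0.0035/(102×33.3) = 1.03×10^-6 K/W
R_cellular glass = L/(kA) = 0.085/(0.0543×33.3) = 0.04701 K/W
R_total = 0.04701 K/W
Q = ΔT / R_total = 29 / 0.04701

Q ≈ 617 W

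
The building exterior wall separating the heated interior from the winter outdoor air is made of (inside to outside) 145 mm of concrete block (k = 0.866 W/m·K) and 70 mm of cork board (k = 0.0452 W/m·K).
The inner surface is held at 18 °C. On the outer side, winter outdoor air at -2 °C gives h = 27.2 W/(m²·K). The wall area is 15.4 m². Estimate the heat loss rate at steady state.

Series thermal resistances:
R_concrete block = L/(kA) = 0.145/(0.866×15.4) = 0.01087 K/W
R_cork board = L/(kA) = 0.07/(0.0452×15.4) = 0.1006 K/W
R_outer film = 1/(h_o·A) = 1/(27.2×15.4) = 0.002387 K/W
R_total = 0.1138 K/W
Q = ΔT / R_total = 20 / 0.1138

Q ≈ 176 W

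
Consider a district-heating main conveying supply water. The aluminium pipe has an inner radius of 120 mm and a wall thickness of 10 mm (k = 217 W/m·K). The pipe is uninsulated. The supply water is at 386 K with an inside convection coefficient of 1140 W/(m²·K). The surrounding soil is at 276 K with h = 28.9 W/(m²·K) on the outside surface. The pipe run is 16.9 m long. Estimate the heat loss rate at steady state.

Treating each annulus and film as a series resistance:
R_inner film = 1/(h_i·2πr₁L) = 1/(1140×2π×0.12×16.9) = 6.884×10^-5 K/W
R_aluminium pipe wall = ln(130/120)/(2π×217×16.9) = 3.474×10^-6 K/W
R_outer film = 1/(h_o·2πr_oL) = 1/(28.9×2π×0.13×16.9) = 0.002507 K/W
R_total = 0.002579 K/W
Q = ΔT/R_total = 110/0.002579

Q ≈ 42700 W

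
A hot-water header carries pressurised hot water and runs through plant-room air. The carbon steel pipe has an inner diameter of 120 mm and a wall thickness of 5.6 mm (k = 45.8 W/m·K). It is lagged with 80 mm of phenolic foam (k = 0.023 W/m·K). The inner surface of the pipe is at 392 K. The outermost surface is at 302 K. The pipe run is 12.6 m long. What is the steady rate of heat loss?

Radial resistances (cylindrical: R_cond = ln(r_o/r_i)/(2πkL), R_conv = 1/(h·2πrL)):
R_carbon steel pipe wall = ln(65.6/60)/(2π×45.8×12.6) = 2.461×10^-5 K/W
R_phenolic foam = ln(145.6/65.6)/(2π×0.023×12.6) = 0.4379 K/W
R_total = 0.4379 K/W
Q = ΔT/R_total = 90/0.4379

Q ≈ 206 W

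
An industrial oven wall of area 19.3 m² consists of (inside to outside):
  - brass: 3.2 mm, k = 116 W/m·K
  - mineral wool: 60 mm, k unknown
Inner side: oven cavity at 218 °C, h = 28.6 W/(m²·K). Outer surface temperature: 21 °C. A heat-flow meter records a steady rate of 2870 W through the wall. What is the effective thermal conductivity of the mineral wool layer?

k ≈ 0.0465 W/(m·K)

Treating each layer as a thermal resistance in series:
R_inner film = 1/(h_i·A) = 1/(28.6×19.3) = 0.001812 K/W
R_brass = L/(kA) = 0.0032/(116×19.3) = 1.429×10^-6 K/W
Sum of known resistances R_other = 0.001813 K/W
Total R = ΔT/Q = 197/2870 = 0.06864 K/W
R_mineral wool = R_total − R_other = 0.06683 K/W
k = L/(R·A) = 0.06/(0.06683×19.3)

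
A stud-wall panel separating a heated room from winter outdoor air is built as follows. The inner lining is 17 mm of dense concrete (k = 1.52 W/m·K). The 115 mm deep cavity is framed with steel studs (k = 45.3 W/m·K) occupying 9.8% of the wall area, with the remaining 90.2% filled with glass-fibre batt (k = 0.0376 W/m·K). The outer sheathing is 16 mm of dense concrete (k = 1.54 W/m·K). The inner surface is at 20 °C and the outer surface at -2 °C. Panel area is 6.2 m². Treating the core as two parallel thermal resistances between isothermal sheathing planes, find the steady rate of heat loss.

Q ≈ 2880 W

Sheathing layers in series; stud and cavity paths in parallel between them.
R_inner = 0.017/(1.52×6.2) = 0.001804 K/W
R_stud  = 0.115/(45.3×0.098×6.2) = 0.004178 K/W
R_cav   = 0.115/(0.0376×0.902×6.2) = 0.5469 K/W
1/R_core = 1/R_stud + 1/R_cav → R_core = 0.004146 K/W
R_outer = 0.016/(1.54×6.2) = 0.001676 K/W
R_total = 0.007626 K/W
Q = ΔT/R_total = 22/0.007626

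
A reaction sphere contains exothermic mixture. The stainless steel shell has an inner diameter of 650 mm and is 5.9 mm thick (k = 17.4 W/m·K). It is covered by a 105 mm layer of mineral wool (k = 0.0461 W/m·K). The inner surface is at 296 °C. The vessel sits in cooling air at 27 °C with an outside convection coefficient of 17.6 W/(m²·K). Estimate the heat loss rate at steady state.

Q ≈ 210 W

Radial (spherical) resistances in series:
R_stainless steel shell = (1/0.325 − 1/0.3309)/(4π×17.4) = 2.509×10^-4 K/W
R_mineral wool = (1/0.3309 − 1/0.4359)/(4π×0.0461) = 1.257 K/W
R_outer film = 1/(h·4πr_o²) = 1/(17.6×4π×0.4359²) = 0.0238 K/W
R_total = 1.281 K/W
Q = ΔT/R_total = 269/1.281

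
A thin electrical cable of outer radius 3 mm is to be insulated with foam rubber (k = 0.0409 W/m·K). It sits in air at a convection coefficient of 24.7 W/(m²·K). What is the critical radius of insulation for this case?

For a cylinder r_cr = k/h = 0.0409/24.7
r_cr = 1.66 mm; since the bare radius (3 mm) is above r_cr, any added insulation will reduce heat loss.

r_cr ≈ 1.66 mm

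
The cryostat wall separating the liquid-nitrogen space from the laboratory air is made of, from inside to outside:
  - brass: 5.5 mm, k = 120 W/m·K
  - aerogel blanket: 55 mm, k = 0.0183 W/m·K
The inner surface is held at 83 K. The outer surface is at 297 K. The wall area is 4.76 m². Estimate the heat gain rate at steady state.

Model the wall as resistances in series:
R_brass = L/(kA) = 0.0055/(120×4.76) = 9.629×10^-6 K/W
R_aerogel blanket = L/(kA) = 0.055/(0.0183×4.76) = 0.6314 K/W
R_total = 0.6314 K/W
Q = ΔT / R_total = 214 / 0.6314

Q ≈ 339 W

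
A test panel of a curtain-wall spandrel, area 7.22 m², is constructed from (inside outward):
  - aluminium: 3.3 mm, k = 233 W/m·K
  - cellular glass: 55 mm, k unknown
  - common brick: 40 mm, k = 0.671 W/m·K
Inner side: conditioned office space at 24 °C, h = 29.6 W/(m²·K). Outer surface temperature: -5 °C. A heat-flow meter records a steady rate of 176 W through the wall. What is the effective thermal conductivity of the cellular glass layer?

Treating each layer as a thermal resistance in series:
R_inner film = 1/(h_i·A) = 1/(29.6×7.22) = 0.004679 K/W
R_aluminium = L/(kA) = 0.0033/(233×7.22) = 1.962×10^-6 K/W
R_common brick = L/(kA) = 0.04/(0.671×7.22) = 0.008257 K/W
Sum of known resistances R_other = 0.01294 K/W
Total R = ΔT/Q = 29/176 = 0.1648 K/W
R_cellular glass = R_total − R_other = 0.1518 K/W
k = L/(R·A) = 0.055/(0.1518×7.22)

k ≈ 0.0502 W/(m·K)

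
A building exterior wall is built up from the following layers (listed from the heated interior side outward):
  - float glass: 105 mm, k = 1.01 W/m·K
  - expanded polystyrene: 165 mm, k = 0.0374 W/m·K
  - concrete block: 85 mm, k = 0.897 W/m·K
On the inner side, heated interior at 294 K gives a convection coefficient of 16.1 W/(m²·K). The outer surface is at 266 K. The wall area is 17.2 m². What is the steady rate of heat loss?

Q ≈ 103 W

Treating each layer as a thermal resistance in series:
R_inner film = 1/(h_i·A) = 1/(16.1×17.2) = 0.003611 K/W
R_float glass = L/(kA) = 0.105/(1.01×17.2) = 0.006044 K/W
R_expanded polystyrene = L/(kA) = 0.165/(0.0374×17.2) = 0.2565 K/W
R_concrete block = L/(kA) = 0.085/(0.897×17.2) = 0.005509 K/W
R_total = 0.2717 K/W
Q = ΔT / R_total = 28 / 0.2717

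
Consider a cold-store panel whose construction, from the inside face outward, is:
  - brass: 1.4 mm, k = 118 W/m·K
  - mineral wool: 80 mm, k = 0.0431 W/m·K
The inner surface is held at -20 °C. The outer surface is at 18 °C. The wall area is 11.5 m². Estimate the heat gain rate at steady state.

Q ≈ 235 W

Treating each layer as a thermal resistance in series:
R_brass = L/(kA) = 0.0014/(118×11.5) = 1.032×10^-6 K/W
R_mineral wool = L/(kA) = 0.08/(0.0431×11.5) = 0.1614 K/W
R_total = 0.1614 K/W
Q = ΔT / R_total = 38 / 0.1614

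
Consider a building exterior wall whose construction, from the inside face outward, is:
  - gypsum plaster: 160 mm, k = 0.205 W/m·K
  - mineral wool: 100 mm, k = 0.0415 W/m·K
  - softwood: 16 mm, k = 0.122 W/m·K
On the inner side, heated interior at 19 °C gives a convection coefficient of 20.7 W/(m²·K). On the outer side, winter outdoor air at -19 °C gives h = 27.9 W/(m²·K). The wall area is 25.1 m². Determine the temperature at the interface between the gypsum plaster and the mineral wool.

Series thermal resistances:
R_inner film = 1/(h_i·A) = 1/(20.7×25.1) = 0.001925 K/W
R_gypsum plaster = L/(kA) = 0.16/(0.205×25.1) = 0.0311 K/W
R_mineral wool = L/(kA) = 0.1/(0.0415×25.1) = 0.096 K/W
R_softwood = L/(kA) = 0.016/(0.122×25.1) = 0.005225 K/W
R_outer film = 1/(h_o·A) = 1/(27.9×25.1) = 0.001428 K/W
R_total = 0.1357 K/W;  Q = ΔT/R_total = 38/0.1357 = 280.1 W
T_interface = T_inner − Q·ΣR(inner→interface) = 19 − 280×0.03302

T ≈ 9.75 °C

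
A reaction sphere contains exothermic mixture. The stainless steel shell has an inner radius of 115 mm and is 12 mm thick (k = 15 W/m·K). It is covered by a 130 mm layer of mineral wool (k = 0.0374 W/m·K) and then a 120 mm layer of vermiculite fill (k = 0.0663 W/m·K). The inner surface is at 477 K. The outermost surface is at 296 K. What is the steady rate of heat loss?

Q ≈ 18.2 W

For a spherical shell R = (1/r₁ − 1/r₂)/(4πk); film R = 1/(h·4πr²). In series:
R_stainless steel shell = (1/0.115 − 1/0.127)/(4π×15) = 0.004359 K/W
R_mineral wool = (1/0.127 − 1/0.257)/(4π×0.0374) = 8.475 K/W
R_vermiculite fill = (1/0.257 − 1/0.377)/(4π×0.0663) = 1.487 K/W
R_total = 9.966 K/W
Q = ΔT/R_total = 181/9.966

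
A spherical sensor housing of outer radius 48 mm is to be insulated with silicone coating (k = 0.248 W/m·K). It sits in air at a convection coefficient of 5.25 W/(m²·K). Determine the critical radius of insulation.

r_cr ≈ 94.5 mm

For a sphere r_cr = 2k/h = 2×0.248/5.25
r_cr = 94.5 mm; since the bare radius (48 mm) is below r_cr, adding a thin layer of insulation will *increase* heat loss.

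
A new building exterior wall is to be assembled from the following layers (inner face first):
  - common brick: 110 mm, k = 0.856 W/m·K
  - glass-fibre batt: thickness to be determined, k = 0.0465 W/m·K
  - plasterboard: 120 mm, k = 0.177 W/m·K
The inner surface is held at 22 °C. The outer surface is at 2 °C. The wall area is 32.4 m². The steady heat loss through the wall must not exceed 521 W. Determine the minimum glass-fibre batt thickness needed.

L ≈ 20.3 mm

Treating each layer as a thermal resistance in series:
R_common brick = L/(kA) = 0.11/(0.856×32.4) = 0.003966 K/W
R_plasterboard = L/(kA) = 0.12/(0.177×32.4) = 0.02092 K/W
Sum of the known resistances R_other = 0.02489 K/W
Required total resistance R_tot = ΔT/Q_allow = 20/521 = 0.03839 K/W
R_glass-fibre batt = R_tot − R_other = 0.0135 K/W
L = R·k·A = 0.0135×0.0465×32.4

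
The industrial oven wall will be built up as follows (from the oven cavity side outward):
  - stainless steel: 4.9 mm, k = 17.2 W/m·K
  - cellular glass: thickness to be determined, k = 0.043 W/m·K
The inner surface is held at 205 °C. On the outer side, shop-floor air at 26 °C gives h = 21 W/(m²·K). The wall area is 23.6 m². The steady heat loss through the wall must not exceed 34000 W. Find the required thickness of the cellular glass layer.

Using the resistance-network approach (series):
R_stainless steel = L/(kA) = 0.0049/(17.2×23.6) = 1.207×10^-5 K/W
R_outer film = 1/(h_o·A) = 1/(21×23.6) = 0.002018 K/W
Sum of the known resistances R_other = 0.00203 K/W
Required total resistance R_tot = ΔT/Q_allow = 179/34000 = 0.005265 K/W
R_cellular glass = R_tot − R_other = 0.003235 K/W
L = R·k·A = 0.003235×0.043×23.6

L ≈ 3.28 mm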